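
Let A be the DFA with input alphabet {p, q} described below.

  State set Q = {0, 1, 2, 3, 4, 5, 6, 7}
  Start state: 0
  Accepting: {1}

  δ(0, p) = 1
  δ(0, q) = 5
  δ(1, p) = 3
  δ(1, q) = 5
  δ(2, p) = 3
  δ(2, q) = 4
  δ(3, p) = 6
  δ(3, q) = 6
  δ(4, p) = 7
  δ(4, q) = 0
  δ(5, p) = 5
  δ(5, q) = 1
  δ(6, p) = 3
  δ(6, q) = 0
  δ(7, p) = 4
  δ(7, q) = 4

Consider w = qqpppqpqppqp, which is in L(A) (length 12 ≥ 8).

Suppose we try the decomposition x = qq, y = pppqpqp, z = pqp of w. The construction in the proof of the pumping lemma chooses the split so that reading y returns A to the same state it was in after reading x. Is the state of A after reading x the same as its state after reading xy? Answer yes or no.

State sequence: 0 -q-> 5 -q-> 1 -p-> 3 -p-> 6 -p-> 3 -q-> 6 -p-> 3 -q-> 6 -p-> 3

After x (step 2): 1. After xy (step 9): 3.
They differ (1 ≠ 3), so y is not a cycle from the state after x; this split is not the one the pumping-lemma construction produces, and pumping y need not keep the string in L(A).

no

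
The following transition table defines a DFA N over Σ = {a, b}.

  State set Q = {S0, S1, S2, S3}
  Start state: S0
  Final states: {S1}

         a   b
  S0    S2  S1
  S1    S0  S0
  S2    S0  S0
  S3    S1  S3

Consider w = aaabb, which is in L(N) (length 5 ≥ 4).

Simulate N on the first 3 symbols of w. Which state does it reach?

S2

Run of N on the first 3 characters of w = a a a:
  step 0: S0  (start)
  step 1: S2  (read a: S0→S2)
  step 2: S0  (read a: S2→S0)
  step 3: S2  (read a: S0→S2)

After reading 3 characters, N is in state S2.
(This kind of state-tracing is the core of the pumping-lemma construction: with 4 states, pigeonhole forces a repeat within the first 4 steps.)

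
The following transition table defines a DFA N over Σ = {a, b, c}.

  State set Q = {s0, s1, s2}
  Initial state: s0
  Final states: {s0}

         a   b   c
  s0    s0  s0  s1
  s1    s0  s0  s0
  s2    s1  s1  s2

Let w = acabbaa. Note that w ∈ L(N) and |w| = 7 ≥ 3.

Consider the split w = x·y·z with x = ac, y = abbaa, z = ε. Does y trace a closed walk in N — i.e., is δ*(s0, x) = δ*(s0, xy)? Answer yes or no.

State sequence: s0 -a-> s0 -c-> s1 -a-> s0 -b-> s0 -b-> s0 -a-> s0 -a-> s0

After x (step 2): s1. After xy (step 7): s0.
They differ (s1 ≠ s0), so y is not a cycle from the state after x; this split is not the one the pumping-lemma construction produces, and pumping y need not keep the string in L(N).

no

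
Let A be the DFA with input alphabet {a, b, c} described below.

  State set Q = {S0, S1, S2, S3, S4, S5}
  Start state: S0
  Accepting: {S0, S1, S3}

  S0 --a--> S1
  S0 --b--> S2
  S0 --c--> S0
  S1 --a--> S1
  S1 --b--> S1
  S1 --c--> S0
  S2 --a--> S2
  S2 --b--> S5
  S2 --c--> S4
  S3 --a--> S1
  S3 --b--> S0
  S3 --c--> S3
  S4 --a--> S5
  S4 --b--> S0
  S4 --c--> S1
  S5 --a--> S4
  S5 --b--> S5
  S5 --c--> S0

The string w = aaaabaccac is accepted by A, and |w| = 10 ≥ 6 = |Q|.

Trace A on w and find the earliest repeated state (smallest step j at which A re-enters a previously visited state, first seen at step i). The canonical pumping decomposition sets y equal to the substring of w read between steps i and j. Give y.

State sequence: S0 -a-> S1 -a-> S1 -a-> S1 -a-> S1 -b-> S1 -a-> S1 -c-> S0 -c-> S0 -a-> S1 -c-> S0
First repeat at step 2: S1 was already visited.

So i = 1, j = 2, giving x = w[0:1] = a, y = w[1:2] = a, z = w[2:10] = aabaccac.
Check: |xy| = 2 ≤ 6 and |y| = 1 ≥ 1. Reading y takes A from S1 back to S1, so every xyⁱz is accepted.

a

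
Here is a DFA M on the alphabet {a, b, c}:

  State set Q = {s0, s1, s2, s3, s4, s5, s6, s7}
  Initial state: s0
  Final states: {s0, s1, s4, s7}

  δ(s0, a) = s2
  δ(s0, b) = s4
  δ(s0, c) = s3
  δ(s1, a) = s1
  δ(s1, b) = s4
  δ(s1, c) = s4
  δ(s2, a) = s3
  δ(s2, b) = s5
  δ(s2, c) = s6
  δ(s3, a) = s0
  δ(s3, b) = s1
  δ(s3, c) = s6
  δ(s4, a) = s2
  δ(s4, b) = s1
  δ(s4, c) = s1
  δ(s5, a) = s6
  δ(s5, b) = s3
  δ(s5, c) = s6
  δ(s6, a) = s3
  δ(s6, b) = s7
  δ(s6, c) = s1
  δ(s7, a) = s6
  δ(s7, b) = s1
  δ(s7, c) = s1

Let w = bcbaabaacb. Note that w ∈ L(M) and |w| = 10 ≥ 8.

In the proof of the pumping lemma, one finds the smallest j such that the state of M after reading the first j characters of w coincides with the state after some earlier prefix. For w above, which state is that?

s4

State sequence: s0 -b-> s4 -c-> s1 -b-> s4 -a-> s2 -a-> s3 -b-> s1 -a-> s1 -a-> s1 -c-> s4 -b-> s1
First repeat at step 3: s4 was already visited.

The earliest repeat is at step j = 3: M is in s4, which it already visited at step i = 1.
Since M has 8 states, any run of length ≥ 8 visits 8+1 states, so by pigeonhole some state repeats within the first 8 steps — that repeat gives the pumpable loop.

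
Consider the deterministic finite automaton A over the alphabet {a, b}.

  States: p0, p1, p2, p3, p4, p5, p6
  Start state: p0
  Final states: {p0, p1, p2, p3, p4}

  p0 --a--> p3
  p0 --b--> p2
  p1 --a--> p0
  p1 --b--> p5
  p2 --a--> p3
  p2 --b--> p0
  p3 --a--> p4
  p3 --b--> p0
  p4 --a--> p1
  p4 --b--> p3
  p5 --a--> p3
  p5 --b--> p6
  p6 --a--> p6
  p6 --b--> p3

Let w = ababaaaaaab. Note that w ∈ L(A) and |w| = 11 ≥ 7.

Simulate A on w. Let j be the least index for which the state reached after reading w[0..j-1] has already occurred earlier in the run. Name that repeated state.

Run of A on w = a b a b a a a a a a b:
  step 0: p0  (start)
  step 1: p3  (read a: p0→p3)
  step 2: p0  (read b: p3→p0)   ← first repeat (p0 seen earlier)
  step 3: p3  (read a: p0→p3)
  step 4: p0  (read b: p3→p0)
  step 5: p3  (read a: p0→p3)
  step 6: p4  (read a: p3→p4)
  step 7: p1  (read a: p4→p1)
  step 8: p0  (read a: p1→p0)
  step 9: p3  (read a: p0→p3)
  step 10: p4  (read a: p3→p4)
  step 11: p3  (read b: p4→p3)

The earliest repeat is at step j = 2: A is in p0, which it already visited at step i = 0.
With |Q| = 7, pigeonhole forces a state repeat no later than step 7; the substring read between the first and second visits to that state can be pumped.

p0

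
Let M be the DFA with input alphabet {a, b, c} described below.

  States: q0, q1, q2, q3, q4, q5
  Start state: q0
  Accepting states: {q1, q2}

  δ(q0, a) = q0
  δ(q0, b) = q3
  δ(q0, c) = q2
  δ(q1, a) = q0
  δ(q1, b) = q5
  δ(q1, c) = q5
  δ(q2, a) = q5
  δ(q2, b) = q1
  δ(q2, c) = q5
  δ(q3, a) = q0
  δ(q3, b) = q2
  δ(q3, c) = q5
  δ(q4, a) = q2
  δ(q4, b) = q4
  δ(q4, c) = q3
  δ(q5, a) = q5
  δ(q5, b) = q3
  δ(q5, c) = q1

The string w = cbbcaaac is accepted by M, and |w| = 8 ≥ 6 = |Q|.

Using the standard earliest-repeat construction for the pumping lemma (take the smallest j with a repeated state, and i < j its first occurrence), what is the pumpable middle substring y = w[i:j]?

Run of M on w = c b b c a a a c:
  step 0: q0  (start)
  step 1: q2  (read c: q0→q2)
  step 2: q1  (read b: q2→q1)
  step 3: q5  (read b: q1→q5)
  step 4: q1  (read c: q5→q1)   ← first repeat (q1 seen earlier)
  step 5: q0  (read a: q1→q0)
  step 6: q0  (read a: q0→q0)
  step 7: q0  (read a: q0→q0)
  step 8: q2  (read c: q0→q2)

So i = 2, j = 4, giving x = w[0:2] = cb, y = w[2:4] = bc, z = w[4:8] = aaac.
Check: |xy| = 4 ≤ 6 and |y| = 2 ≥ 1. Reading y takes M from q1 back to q1, so every xyⁱz is accepted.

bc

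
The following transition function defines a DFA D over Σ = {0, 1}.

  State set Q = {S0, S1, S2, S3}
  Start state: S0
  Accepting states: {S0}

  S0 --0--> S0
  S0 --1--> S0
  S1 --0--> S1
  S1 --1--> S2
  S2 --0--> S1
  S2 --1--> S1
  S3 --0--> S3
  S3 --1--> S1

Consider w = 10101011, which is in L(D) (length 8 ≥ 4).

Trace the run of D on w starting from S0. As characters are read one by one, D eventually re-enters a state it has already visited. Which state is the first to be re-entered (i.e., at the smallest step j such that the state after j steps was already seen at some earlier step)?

S0

State sequence: S0 -1-> S0 -0-> S0 -1-> S0 -0-> S0 -1-> S0 -0-> S0 -1-> S0 -1-> S0
First repeat at step 1: S0 was already visited.

The earliest repeat is at step j = 1: D is in S0, which it already visited at step i = 0.
The DFA has 4 states, so the proof of the pumping lemma guarantees a repeated state among the first 4+1 visited; the segment between the two visits is the pumpable y.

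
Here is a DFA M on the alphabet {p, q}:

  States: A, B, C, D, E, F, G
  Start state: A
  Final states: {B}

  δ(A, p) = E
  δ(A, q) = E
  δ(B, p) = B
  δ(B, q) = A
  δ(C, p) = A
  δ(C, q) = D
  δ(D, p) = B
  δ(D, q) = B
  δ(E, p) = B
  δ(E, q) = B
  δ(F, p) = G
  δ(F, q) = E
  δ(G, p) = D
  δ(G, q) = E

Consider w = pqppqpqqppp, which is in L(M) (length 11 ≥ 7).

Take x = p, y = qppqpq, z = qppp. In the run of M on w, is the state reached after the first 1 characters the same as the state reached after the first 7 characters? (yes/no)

no

Run of M on the first 7 characters of w = p q p p q p q:
  step 0: A  (start)
  step 1: E  (read p: A→E)
  step 2: B  (read q: E→B)
  step 3: B  (read p: B→B)
  step 4: B  (read p: B→B)
  step 5: A  (read q: B→A)
  step 6: E  (read p: A→E)
  step 7: B  (read q: E→B)

After x (step 1): E. After xy (step 7): B.
They differ (E ≠ B), so y is not a cycle from the state after x; this split is not the one the pumping-lemma construction produces, and pumping y need not keep the string in L(M).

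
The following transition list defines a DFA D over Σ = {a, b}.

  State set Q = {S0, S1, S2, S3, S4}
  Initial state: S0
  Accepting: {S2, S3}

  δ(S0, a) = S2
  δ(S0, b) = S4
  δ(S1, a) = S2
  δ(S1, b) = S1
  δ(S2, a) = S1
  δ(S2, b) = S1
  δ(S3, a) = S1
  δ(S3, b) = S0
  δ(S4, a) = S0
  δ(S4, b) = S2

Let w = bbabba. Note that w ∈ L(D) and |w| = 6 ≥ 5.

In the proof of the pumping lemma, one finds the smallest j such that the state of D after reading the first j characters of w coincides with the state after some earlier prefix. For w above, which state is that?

State sequence: S0 -b-> S4 -b-> S2 -a-> S1 -b-> S1 -b-> S1 -a-> S2
First repeat at step 4: S1 was already visited.

The earliest repeat is at step j = 4: D is in S1, which it already visited at step i = 3.
The DFA has 5 states, so the proof of the pumping lemma guarantees a repeated state among the first 5+1 visited; the segment between the two visits is the pumpable y.

S1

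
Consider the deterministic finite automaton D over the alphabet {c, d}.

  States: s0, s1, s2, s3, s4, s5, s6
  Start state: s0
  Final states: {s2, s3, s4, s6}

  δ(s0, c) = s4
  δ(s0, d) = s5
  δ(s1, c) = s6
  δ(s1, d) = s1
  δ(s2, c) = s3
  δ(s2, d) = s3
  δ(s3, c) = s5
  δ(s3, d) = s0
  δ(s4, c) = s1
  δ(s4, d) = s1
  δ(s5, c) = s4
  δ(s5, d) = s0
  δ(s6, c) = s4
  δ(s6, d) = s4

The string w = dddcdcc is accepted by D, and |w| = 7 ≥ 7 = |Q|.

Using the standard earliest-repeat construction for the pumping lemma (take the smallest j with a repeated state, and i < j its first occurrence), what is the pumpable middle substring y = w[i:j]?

State sequence: s0 -d-> s5 -d-> s0 -d-> s5 -c-> s4 -d-> s1 -c-> s6 -c-> s4
First repeat at step 2: s0 was already visited.

So i = 0, j = 2, giving x = w[0:0] = ε, y = w[0:2] = dd, z = w[2:7] = dcdcc.
Check: |xy| = 2 ≤ 7 and |y| = 2 ≥ 1. Reading y takes D from s0 back to s0, so every xyⁱz is accepted.
Pumping length from the standard proof: p = 7 (the number of states). The repeated state found above gives |xy| = j ≤ 7 and |y| = j − i ≥ 1.

dd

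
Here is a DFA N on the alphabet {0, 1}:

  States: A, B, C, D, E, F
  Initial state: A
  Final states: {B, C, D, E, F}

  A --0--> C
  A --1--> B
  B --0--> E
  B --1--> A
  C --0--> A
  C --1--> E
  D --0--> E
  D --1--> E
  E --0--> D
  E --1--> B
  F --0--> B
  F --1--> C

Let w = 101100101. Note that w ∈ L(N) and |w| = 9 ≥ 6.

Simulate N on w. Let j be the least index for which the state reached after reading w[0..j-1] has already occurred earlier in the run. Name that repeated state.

Run of N on w = 1 0 1 1 0 0 1 0 1:
  step 0: A  (start)
  step 1: B  (read 1: A→B)
  step 2: E  (read 0: B→E)
  step 3: B  (read 1: E→B)   ← first repeat (B seen earlier)
  step 4: A  (read 1: B→A)
  step 5: C  (read 0: A→C)
  step 6: A  (read 0: C→A)
  step 7: B  (read 1: A→B)
  step 8: E  (read 0: B→E)
  step 9: B  (read 1: E→B)

The earliest repeat is at step j = 3: N is in B, which it already visited at step i = 1.
Pumping length from the standard proof: p = 6 (the number of states). The repeated state found above gives |xy| = j ≤ 6 and |y| = j − i ≥ 1.

B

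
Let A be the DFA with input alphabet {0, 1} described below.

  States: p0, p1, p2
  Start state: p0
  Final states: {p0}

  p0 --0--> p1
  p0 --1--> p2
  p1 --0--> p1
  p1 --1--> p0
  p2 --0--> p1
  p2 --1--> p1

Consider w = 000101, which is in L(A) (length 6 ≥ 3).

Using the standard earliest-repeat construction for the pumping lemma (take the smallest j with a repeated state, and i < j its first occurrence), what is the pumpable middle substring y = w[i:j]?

0

Run of A on w = 0 0 0 1 0 1:
  step 0: p0  (start)
  step 1: p1  (read 0: p0→p1)
  step 2: p1  (read 0: p1→p1)   ← first repeat (p1 seen earlier)
  step 3: p1  (read 0: p1→p1)
  step 4: p0  (read 1: p1→p0)
  step 5: p1  (read 0: p0→p1)
  step 6: p0  (read 1: p1→p0)

So i = 1, j = 2, giving x = w[0:1] = 0, y = w[1:2] = 0, z = w[2:6] = 0101.
Check: |xy| = 2 ≤ 3 and |y| = 1 ≥ 1. Reading y takes A from p1 back to p1, so every xyⁱz is accepted.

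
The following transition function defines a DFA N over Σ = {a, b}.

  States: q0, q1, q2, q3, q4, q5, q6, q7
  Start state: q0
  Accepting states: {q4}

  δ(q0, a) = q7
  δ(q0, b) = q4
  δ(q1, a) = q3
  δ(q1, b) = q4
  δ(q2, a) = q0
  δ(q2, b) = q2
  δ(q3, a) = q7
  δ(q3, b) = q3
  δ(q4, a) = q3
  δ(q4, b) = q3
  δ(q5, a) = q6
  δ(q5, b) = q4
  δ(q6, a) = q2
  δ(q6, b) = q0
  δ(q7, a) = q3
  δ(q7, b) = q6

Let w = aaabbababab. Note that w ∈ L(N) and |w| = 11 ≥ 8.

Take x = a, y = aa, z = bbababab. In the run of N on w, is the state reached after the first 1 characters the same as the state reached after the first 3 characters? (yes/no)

Run of N on the first 3 characters of w = a a a:
  step 0: q0  (start)
  step 1: q7  (read a: q0→q7)
  step 2: q3  (read a: q7→q3)
  step 3: q7  (read a: q3→q7)

After x (step 1): q7. After xy (step 3): q7.
They match, so y = aa drives N around a cycle from q7 back to itself; pumping y any number of times keeps N in q7 before reading z, and xyⁱz ∈ L(N) for every i ≥ 0.

yes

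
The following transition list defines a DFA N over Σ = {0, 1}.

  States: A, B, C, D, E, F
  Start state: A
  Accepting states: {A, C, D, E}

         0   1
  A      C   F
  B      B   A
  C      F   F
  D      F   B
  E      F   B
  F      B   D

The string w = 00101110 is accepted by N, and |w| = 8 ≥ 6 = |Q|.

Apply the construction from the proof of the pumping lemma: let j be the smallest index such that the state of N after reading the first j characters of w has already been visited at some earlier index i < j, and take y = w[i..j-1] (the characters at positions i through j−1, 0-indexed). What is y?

Run of N on w = 0 0 1 0 1 1 1 0:
  step 0: A  (start)
  step 1: C  (read 0: A→C)
  step 2: F  (read 0: C→F)
  step 3: D  (read 1: F→D)
  step 4: F  (read 0: D→F)   ← first repeat (F seen earlier)
  step 5: D  (read 1: F→D)
  step 6: B  (read 1: D→B)
  step 7: A  (read 1: B→A)
  step 8: C  (read 0: A→C)

So i = 2, j = 4, giving x = w[0:2] = 00, y = w[2:4] = 10, z = w[4:8] = 1110.
Check: |xy| = 4 ≤ 6 and |y| = 2 ≥ 1. Reading y takes N from F back to F, so every xyⁱz is accepted.
Since N has 6 states, any run of length ≥ 6 visits 6+1 states, so by pigeonhole some state repeats within the first 6 steps — that repeat gives the pumpable loop.

10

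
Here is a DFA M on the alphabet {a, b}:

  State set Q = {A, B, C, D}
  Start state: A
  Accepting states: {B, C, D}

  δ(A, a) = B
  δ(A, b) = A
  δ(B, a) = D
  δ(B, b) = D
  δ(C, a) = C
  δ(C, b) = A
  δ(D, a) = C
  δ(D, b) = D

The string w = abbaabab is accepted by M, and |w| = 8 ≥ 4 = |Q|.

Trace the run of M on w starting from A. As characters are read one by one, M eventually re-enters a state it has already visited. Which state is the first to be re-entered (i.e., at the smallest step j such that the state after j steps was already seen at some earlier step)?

Run of M on w = a b b a a b a b:
  step 0: A  (start)
  step 1: B  (read a: A→B)
  step 2: D  (read b: B→D)
  step 3: D  (read b: D→D)   ← first repeat (D seen earlier)
  step 4: C  (read a: D→C)
  step 5: C  (read a: C→C)
  step 6: A  (read b: C→A)
  step 7: B  (read a: A→B)
  step 8: D  (read b: B→D)

The earliest repeat is at step j = 3: M is in D, which it already visited at step i = 2.
Since M has 4 states, any run of length ≥ 4 visits 4+1 states, so by pigeonhole some state repeats within the first 4 steps — that repeat gives the pumpable loop.

D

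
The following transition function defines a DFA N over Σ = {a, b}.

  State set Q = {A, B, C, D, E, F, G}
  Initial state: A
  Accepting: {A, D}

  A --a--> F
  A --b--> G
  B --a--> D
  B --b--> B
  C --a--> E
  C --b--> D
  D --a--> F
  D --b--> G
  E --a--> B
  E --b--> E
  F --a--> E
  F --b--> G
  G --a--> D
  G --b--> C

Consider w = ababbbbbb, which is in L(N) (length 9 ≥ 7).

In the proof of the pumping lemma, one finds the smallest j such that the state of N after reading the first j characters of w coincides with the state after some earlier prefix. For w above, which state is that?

G

Run of N on w = a b a b b b b b b:
  step 0: A  (start)
  step 1: F  (read a: A→F)
  step 2: G  (read b: F→G)
  step 3: D  (read a: G→D)
  step 4: G  (read b: D→G)   ← first repeat (G seen earlier)
  step 5: C  (read b: G→C)
  step 6: D  (read b: C→D)
  step 7: G  (read b: D→G)
  step 8: C  (read b: G→C)
  step 9: D  (read b: C→D)

The earliest repeat is at step j = 4: N is in G, which it already visited at step i = 2.
Since N has 7 states, any run of length ≥ 7 visits 7+1 states, so by pigeonhole some state repeats within the first 7 steps — that repeat gives the pumpable loop.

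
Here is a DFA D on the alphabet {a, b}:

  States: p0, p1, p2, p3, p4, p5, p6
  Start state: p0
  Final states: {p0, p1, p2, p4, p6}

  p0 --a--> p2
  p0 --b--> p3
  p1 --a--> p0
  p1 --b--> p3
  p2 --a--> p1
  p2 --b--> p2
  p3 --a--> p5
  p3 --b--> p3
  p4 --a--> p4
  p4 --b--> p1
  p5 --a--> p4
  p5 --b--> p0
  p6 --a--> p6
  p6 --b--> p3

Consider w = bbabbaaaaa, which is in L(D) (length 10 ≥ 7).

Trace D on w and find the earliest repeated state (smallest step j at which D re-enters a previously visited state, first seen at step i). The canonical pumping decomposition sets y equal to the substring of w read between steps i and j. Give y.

b

State sequence: p0 -b-> p3 -b-> p3 -a-> p5 -b-> p0 -b-> p3 -a-> p5 -a-> p4 -a-> p4 -a-> p4 -a-> p4
First repeat at step 2: p3 was already visited.

So i = 1, j = 2, giving x = w[0:1] = b, y = w[1:2] = b, z = w[2:10] = abbaaaaa.
Check: |xy| = 2 ≤ 7 and |y| = 1 ≥ 1. Reading y takes D from p3 back to p3, so every xyⁱz is accepted.
The DFA has 7 states, so the proof of the pumping lemma guarantees a repeated state among the first 7+1 visited; the segment between the two visits is the pumpable y.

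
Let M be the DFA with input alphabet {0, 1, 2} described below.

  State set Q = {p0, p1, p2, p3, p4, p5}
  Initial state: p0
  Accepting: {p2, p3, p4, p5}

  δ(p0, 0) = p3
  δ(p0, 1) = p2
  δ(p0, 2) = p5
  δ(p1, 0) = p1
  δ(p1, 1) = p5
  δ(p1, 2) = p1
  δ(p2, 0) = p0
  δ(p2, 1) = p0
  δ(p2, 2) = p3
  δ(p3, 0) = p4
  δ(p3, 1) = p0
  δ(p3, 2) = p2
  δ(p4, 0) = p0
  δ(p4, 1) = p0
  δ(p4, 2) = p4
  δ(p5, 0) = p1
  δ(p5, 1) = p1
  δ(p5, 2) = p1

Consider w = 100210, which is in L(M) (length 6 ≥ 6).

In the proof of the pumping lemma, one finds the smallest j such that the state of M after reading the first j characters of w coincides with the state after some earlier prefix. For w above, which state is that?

State sequence: p0 -1-> p2 -0-> p0 -0-> p3 -2-> p2 -1-> p0 -0-> p3
First repeat at step 2: p0 was already visited.

The earliest repeat is at step j = 2: M is in p0, which it already visited at step i = 0.
Since M has 6 states, any run of length ≥ 6 visits 6+1 states, so by pigeonhole some state repeats within the first 6 steps — that repeat gives the pumpable loop.

p0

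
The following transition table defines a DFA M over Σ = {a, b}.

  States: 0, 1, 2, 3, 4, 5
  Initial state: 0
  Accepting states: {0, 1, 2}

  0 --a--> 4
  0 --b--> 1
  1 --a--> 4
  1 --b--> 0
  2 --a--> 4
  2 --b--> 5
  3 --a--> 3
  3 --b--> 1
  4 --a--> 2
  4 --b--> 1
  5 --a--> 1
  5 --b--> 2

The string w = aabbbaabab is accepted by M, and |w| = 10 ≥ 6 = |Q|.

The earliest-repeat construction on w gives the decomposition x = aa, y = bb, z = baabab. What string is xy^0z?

xy⁰z = xz = aa·baabab = aabaabab.
Reading y = bb takes M from 2 back to 2, so after x the machine is still in 2, and z then leads to the accepting state 1. Hence aabaabab ∈ L(M).

aabaabab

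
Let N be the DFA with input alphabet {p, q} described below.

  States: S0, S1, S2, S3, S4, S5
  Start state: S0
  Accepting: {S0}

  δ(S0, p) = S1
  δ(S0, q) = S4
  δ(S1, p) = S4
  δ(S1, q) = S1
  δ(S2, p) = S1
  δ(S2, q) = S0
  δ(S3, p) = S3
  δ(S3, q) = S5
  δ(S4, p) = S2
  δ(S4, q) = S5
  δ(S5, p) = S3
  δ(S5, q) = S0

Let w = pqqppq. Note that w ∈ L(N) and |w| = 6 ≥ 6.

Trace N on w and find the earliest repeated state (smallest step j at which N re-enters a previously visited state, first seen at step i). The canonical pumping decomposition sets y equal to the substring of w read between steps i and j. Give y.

q

State sequence: S0 -p-> S1 -q-> S1 -q-> S1 -p-> S4 -p-> S2 -q-> S0
First repeat at step 2: S1 was already visited.

So i = 1, j = 2, giving x = w[0:1] = p, y = w[1:2] = q, z = w[2:6] = qppq.
Check: |xy| = 2 ≤ 6 and |y| = 1 ≥ 1. Reading y takes N from S1 back to S1, so every xyⁱz is accepted.
With |Q| = 6, pigeonhole forces a state repeat no later than step 6; the substring read between the first and second visits to that state can be pumped.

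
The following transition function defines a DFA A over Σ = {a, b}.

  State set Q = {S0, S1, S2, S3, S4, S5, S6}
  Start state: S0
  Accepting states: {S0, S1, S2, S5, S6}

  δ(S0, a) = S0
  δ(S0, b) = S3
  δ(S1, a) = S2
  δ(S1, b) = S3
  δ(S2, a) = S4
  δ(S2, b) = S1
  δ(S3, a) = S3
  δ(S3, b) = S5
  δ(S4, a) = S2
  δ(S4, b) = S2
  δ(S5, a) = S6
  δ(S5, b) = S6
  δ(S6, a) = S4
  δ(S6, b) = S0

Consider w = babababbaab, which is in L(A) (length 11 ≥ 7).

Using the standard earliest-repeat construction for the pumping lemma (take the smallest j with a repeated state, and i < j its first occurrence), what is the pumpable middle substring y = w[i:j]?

Run of A on w = b a b a b a b b a a b:
  step 0: S0  (start)
  step 1: S3  (read b: S0→S3)
  step 2: S3  (read a: S3→S3)   ← first repeat (S3 seen earlier)
  step 3: S5  (read b: S3→S5)
  step 4: S6  (read a: S5→S6)
  step 5: S0  (read b: S6→S0)
  step 6: S0  (read a: S0→S0)
  step 7: S3  (read b: S0→S3)
  step 8: S5  (read b: S3→S5)
  step 9: S6  (read a: S5→S6)
  step 10: S4  (read a: S6→S4)
  step 11: S2  (read b: S4→S2)

So i = 1, j = 2, giving x = w[0:1] = b, y = w[1:2] = a, z = w[2:11] = bababbaab.
Check: |xy| = 2 ≤ 7 and |y| = 1 ≥ 1. Reading y takes A from S3 back to S3, so every xyⁱz is accepted.

a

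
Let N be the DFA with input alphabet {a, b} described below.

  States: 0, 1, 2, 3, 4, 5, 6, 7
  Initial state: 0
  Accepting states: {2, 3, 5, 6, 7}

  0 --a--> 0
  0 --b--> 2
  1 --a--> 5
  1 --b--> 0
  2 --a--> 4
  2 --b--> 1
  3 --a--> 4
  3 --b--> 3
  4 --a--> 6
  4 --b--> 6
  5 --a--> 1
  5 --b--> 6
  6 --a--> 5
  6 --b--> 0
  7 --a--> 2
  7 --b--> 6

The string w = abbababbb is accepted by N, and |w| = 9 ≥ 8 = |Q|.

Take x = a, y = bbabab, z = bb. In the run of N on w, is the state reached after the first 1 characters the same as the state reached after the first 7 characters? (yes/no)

no

Run of N on the first 7 characters of w = a b b a b a b:
  step 0: 0  (start)
  step 1: 0  (read a: 0→0)
  step 2: 2  (read b: 0→2)
  step 3: 1  (read b: 2→1)
  step 4: 5  (read a: 1→5)
  step 5: 6  (read b: 5→6)
  step 6: 5  (read a: 6→5)
  step 7: 6  (read b: 5→6)

After x (step 1): 0. After xy (step 7): 6.
They differ (0 ≠ 6), so y is not a cycle from the state after x; this split is not the one the pumping-lemma construction produces, and pumping y need not keep the string in L(N).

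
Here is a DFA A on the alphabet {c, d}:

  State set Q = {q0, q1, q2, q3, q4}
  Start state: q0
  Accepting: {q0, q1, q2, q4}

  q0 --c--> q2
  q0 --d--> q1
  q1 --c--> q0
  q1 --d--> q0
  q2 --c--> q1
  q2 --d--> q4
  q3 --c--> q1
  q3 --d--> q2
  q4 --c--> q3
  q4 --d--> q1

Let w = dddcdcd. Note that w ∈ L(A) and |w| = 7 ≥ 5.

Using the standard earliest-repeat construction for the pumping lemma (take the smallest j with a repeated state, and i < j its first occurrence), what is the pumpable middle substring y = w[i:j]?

Run of A on w = d d d c d c d:
  step 0: q0  (start)
  step 1: q1  (read d: q0→q1)
  step 2: q0  (read d: q1→q0)   ← first repeat (q0 seen earlier)
  step 3: q1  (read d: q0→q1)
  step 4: q0  (read c: q1→q0)
  step 5: q1  (read d: q0→q1)
  step 6: q0  (read c: q1→q0)
  step 7: q1  (read d: q0→q1)

So i = 0, j = 2, giving x = w[0:0] = ε, y = w[0:2] = dd, z = w[2:7] = dcdcd.
Check: |xy| = 2 ≤ 5 and |y| = 2 ≥ 1. Reading y takes A from q0 back to q0, so every xyⁱz is accepted.

dd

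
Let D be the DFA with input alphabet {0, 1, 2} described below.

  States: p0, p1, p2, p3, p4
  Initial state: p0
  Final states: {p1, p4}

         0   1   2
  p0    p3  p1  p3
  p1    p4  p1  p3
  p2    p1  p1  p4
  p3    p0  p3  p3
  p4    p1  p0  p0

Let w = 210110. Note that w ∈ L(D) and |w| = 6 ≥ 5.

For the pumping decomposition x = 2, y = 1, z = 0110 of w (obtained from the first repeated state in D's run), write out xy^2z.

2110110

xy^2z = 2·1·1·0110 = 2110110.
Reading y = 1 takes D from p3 back to p3, so after x·y·y the machine is still in p3, and z then leads to the accepting state p4. Hence 2110110 ∈ L(D).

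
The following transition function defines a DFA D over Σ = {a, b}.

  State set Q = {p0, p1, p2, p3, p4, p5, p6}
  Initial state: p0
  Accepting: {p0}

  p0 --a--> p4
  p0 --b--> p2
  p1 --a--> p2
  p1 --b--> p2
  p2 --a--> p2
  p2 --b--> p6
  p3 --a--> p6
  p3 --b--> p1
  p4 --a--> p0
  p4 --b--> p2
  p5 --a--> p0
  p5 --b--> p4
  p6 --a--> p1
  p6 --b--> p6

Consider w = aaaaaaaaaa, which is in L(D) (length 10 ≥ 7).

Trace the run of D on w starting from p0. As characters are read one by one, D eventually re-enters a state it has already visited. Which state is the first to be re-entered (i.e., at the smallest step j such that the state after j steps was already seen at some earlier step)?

Run of D on w = a a a a a a a a a a:
  step 0: p0  (start)
  step 1: p4  (read a: p0→p4)
  step 2: p0  (read a: p4→p0)   ← first repeat (p0 seen earlier)
  step 3: p4  (read a: p0→p4)
  step 4: p0  (read a: p4→p0)
  step 5: p4  (read a: p0→p4)
  step 6: p0  (read a: p4→p0)
  step 7: p4  (read a: p0→p4)
  step 8: p0  (read a: p4→p0)
  step 9: p4  (read a: p0→p4)
  step 10: p0  (read a: p4→p0)

The earliest repeat is at step j = 2: D is in p0, which it already visited at step i = 0.

p0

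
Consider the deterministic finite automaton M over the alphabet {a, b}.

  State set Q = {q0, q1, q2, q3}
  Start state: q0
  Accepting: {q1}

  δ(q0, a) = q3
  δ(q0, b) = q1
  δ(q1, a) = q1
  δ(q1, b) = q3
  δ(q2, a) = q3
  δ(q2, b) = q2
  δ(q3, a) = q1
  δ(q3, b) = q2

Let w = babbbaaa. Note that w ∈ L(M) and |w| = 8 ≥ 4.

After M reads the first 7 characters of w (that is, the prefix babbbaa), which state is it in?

q1

Run of M on the first 7 characters of w = b a b b b a a:
  step 0: q0  (start)
  step 1: q1  (read b: q0→q1)
  step 2: q1  (read a: q1→q1)
  step 3: q3  (read b: q1→q3)
  step 4: q2  (read b: q3→q2)
  step 5: q2  (read b: q2→q2)
  step 6: q3  (read a: q2→q3)
  step 7: q1  (read a: q3→q1)

After reading 7 characters, M is in state q1.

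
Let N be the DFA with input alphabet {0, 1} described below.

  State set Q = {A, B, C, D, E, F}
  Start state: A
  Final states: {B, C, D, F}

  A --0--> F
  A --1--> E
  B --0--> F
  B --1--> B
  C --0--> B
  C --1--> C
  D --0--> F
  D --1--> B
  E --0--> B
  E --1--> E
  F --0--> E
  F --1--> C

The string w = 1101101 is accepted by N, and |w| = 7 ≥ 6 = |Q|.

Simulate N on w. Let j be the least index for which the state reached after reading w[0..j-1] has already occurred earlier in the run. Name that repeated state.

E

State sequence: A -1-> E -1-> E -0-> B -1-> B -1-> B -0-> F -1-> C
First repeat at step 2: E was already visited.

The earliest repeat is at step j = 2: N is in E, which it already visited at step i = 1.
Pumping length from the standard proof: p = 6 (the number of states). The repeated state found above gives |xy| = j ≤ 6 and |y| = j − i ≥ 1.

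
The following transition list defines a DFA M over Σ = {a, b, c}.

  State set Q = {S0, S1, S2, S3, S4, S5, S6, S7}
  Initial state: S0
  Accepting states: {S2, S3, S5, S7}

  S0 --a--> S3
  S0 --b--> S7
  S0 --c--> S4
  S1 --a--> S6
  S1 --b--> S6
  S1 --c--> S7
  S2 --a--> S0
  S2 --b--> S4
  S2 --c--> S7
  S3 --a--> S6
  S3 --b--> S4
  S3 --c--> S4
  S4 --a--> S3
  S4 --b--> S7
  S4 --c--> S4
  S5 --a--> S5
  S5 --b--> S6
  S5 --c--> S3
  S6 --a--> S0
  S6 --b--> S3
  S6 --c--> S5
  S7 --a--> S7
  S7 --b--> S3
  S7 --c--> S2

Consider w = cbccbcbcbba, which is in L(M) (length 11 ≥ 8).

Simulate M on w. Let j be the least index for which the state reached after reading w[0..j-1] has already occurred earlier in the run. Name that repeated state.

State sequence: S0 -c-> S4 -b-> S7 -c-> S2 -c-> S7 -b-> S3 -c-> S4 -b-> S7 -c-> S2 -b-> S4 -b-> S7 -a-> S7
First repeat at step 4: S7 was already visited.

The earliest repeat is at step j = 4: M is in S7, which it already visited at step i = 2.
With |Q| = 8, pigeonhole forces a state repeat no later than step 8; the substring read between the first and second visits to that state can be pumped.

S7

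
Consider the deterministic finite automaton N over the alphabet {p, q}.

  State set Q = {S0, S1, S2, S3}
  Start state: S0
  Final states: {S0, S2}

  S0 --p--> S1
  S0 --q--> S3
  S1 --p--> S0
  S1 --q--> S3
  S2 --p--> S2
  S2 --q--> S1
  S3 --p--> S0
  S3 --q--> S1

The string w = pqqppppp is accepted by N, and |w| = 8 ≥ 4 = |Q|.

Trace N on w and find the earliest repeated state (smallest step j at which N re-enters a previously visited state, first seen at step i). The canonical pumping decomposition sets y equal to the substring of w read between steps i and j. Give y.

qq

Run of N on w = p q q p p p p p:
  step 0: S0  (start)
  step 1: S1  (read p: S0→S1)
  step 2: S3  (read q: S1→S3)
  step 3: S1  (read q: S3→S1)   ← first repeat (S1 seen earlier)
  step 4: S0  (read p: S1→S0)
  step 5: S1  (read p: S0→S1)
  step 6: S0  (read p: S1→S0)
  step 7: S1  (read p: S0→S1)
  step 8: S0  (read p: S1→S0)

So i = 1, j = 3, giving x = w[0:1] = p, y = w[1:3] = qq, z = w[3:8] = ppppp.
Check: |xy| = 3 ≤ 4 and |y| = 2 ≥ 1. Reading y takes N from S1 back to S1, so every xyⁱz is accepted.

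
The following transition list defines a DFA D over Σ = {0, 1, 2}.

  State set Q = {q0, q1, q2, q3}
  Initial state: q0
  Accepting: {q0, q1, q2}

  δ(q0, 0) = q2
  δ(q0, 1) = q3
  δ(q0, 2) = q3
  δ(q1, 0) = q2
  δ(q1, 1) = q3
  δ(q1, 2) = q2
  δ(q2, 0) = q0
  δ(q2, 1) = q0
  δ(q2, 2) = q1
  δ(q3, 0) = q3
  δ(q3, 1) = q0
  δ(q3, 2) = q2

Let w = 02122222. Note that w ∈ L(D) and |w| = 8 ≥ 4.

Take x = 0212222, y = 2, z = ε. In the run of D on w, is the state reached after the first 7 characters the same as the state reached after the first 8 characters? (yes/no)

no

State sequence: q0 -0-> q2 -2-> q1 -1-> q3 -2-> q2 -2-> q1 -2-> q2 -2-> q1 -2-> q2

After x (step 7): q1. After xy (step 8): q2.
They differ (q1 ≠ q2), so y is not a cycle from the state after x; this split is not the one the pumping-lemma construction produces, and pumping y need not keep the string in L(D).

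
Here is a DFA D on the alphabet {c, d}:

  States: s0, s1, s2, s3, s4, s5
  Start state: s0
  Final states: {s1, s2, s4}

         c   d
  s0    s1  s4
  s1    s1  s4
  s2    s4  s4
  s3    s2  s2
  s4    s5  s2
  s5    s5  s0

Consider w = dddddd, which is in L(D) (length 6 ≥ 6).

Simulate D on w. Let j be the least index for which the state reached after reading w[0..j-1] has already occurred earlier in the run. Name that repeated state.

State sequence: s0 -d-> s4 -d-> s2 -d-> s4 -d-> s2 -d-> s4 -d-> s2
First repeat at step 3: s4 was already visited.

The earliest repeat is at step j = 3: D is in s4, which it already visited at step i = 1.
With |Q| = 6, pigeonhole forces a state repeat no later than step 6; the substring read between the first and second visits to that state can be pumped.

s4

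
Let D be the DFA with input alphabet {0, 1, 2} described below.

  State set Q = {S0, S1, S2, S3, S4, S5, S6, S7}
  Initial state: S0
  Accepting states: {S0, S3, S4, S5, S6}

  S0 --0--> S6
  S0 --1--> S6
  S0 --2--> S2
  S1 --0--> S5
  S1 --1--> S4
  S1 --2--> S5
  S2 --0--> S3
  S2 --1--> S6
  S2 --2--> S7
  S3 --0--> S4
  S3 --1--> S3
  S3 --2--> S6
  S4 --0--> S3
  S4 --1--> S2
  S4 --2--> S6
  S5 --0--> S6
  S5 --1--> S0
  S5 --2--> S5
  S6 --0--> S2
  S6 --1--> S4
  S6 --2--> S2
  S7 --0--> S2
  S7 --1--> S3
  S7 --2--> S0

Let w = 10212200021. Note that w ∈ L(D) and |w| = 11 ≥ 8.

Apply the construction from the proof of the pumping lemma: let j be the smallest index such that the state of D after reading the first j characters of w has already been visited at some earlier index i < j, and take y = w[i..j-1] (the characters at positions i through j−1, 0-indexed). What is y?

0212

State sequence: S0 -1-> S6 -0-> S2 -2-> S7 -1-> S3 -2-> S6 -2-> S2 -0-> S3 -0-> S4 -0-> S3 -2-> S6 -1-> S4
First repeat at step 5: S6 was already visited.

So i = 1, j = 5, giving x = w[0:1] = 1, y = w[1:5] = 0212, z = w[5:11] = 200021.
Check: |xy| = 5 ≤ 8 and |y| = 4 ≥ 1. Reading y takes D from S6 back to S6, so every xyⁱz is accepted.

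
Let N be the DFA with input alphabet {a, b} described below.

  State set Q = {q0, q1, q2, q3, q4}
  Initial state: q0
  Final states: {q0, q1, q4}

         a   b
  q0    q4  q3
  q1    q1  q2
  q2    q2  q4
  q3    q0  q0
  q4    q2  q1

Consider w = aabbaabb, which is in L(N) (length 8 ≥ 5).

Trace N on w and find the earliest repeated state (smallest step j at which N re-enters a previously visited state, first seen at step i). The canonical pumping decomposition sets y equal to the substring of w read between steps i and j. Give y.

Run of N on w = a a b b a a b b:
  step 0: q0  (start)
  step 1: q4  (read a: q0→q4)
  step 2: q2  (read a: q4→q2)
  step 3: q4  (read b: q2→q4)   ← first repeat (q4 seen earlier)
  step 4: q1  (read b: q4→q1)
  step 5: q1  (read a: q1→q1)
  step 6: q1  (read a: q1→q1)
  step 7: q2  (read b: q1→q2)
  step 8: q4  (read b: q2→q4)

So i = 1, j = 3, giving x = w[0:1] = a, y = w[1:3] = ab, z = w[3:8] = baabb.
Check: |xy| = 3 ≤ 5 and |y| = 2 ≥ 1. Reading y takes N from q4 back to q4, so every xyⁱz is accepted.

ab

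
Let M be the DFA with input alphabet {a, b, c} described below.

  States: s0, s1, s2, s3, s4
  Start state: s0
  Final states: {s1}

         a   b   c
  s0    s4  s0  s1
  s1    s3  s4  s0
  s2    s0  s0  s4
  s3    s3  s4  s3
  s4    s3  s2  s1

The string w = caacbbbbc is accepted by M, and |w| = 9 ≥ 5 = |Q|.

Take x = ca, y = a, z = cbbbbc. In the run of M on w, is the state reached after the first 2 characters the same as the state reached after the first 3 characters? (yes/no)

Run of M on the first 3 characters of w = c a a:
  step 0: s0  (start)
  step 1: s1  (read c: s0→s1)
  step 2: s3  (read a: s1→s3)
  step 3: s3  (read a: s3→s3)

After x (step 2): s3. After xy (step 3): s3.
They match, so y = a drives M around a cycle from s3 back to itself; pumping y any number of times keeps M in s3 before reading z, and xyⁱz ∈ L(M) for every i ≥ 0.

yes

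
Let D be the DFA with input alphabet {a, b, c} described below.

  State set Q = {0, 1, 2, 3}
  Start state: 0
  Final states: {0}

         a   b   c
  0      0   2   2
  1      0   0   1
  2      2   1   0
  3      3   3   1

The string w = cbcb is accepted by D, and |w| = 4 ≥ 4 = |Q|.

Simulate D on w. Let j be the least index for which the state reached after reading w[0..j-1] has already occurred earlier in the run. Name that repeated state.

Run of D on w = c b c b:
  step 0: 0  (start)
  step 1: 2  (read c: 0→2)
  step 2: 1  (read b: 2→1)
  step 3: 1  (read c: 1→1)   ← first repeat (1 seen earlier)
  step 4: 0  (read b: 1→0)

The earliest repeat is at step j = 3: D is in 1, which it already visited at step i = 2.
Since D has 4 states, any run of length ≥ 4 visits 4+1 states, so by pigeonhole some state repeats within the first 4 steps — that repeat gives the pumpable loop.

1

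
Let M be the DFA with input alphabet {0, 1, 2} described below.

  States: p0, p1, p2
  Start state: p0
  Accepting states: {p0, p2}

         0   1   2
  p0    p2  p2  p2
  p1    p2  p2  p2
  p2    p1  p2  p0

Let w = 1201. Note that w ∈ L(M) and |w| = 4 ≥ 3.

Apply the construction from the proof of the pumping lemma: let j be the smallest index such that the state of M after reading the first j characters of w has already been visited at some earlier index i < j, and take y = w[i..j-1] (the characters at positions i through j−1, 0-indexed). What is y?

State sequence: p0 -1-> p2 -2-> p0 -0-> p2 -1-> p2
First repeat at step 2: p0 was already visited.

So i = 0, j = 2, giving x = w[0:0] = ε, y = w[0:2] = 12, z = w[2:4] = 01.
Check: |xy| = 2 ≤ 3 and |y| = 2 ≥ 1. Reading y takes M from p0 back to p0, so every xyⁱz is accepted.

12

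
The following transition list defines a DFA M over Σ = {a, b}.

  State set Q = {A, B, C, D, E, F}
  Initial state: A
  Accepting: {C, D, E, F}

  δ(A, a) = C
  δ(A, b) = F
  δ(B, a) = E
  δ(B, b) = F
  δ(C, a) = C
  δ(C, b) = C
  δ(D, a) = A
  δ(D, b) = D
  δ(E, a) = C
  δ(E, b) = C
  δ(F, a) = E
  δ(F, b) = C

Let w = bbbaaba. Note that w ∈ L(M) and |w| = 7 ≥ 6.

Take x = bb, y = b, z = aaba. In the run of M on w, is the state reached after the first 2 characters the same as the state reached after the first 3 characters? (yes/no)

yes

Run of M on the first 3 characters of w = b b b:
  step 0: A  (start)
  step 1: F  (read b: A→F)
  step 2: C  (read b: F→C)
  step 3: C  (read b: C→C)

After x (step 2): C. After xy (step 3): C.
They match, so y = b drives M around a cycle from C back to itself; pumping y any number of times keeps M in C before reading z, and xyⁱz ∈ L(M) for every i ≥ 0.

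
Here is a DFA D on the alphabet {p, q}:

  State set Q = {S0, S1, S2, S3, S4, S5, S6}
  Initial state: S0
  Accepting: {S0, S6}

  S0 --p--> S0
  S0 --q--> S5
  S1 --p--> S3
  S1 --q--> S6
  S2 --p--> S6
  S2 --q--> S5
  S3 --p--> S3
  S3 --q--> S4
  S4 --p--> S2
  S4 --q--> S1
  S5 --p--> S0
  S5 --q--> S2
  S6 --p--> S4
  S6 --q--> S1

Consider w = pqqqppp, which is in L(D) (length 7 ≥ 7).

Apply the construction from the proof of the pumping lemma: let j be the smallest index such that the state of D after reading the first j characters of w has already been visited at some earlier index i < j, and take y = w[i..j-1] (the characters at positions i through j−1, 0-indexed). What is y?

p

State sequence: S0 -p-> S0 -q-> S5 -q-> S2 -q-> S5 -p-> S0 -p-> S0 -p-> S0
First repeat at step 1: S0 was already visited.

So i = 0, j = 1, giving x = w[0:0] = ε, y = w[0:1] = p, z = w[1:7] = qqqppp.
Check: |xy| = 1 ≤ 7 and |y| = 1 ≥ 1. Reading y takes D from S0 back to S0, so every xyⁱz is accepted.
With |Q| = 7, pigeonhole forces a state repeat no later than step 7; the substring read between the first and second visits to that state can be pumped.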